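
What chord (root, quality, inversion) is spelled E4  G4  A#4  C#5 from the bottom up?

The distinct note names are E, G, A#, C#. Stacked in thirds they read A#–C#–E–G, which is a diminished seventh chord on A#.
E is the fifth of A# diminished seventh; fifth in the bass means second inversion (figured bass 4/3).

A# diminished seventh, second inversion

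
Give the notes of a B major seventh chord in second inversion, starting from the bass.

F#, A#, B, D#

B major seventh is B–D#–F#–A#. Second inversion puts the fifth (F#) in the bass, with the remaining tones above: F#, A#, B, D#.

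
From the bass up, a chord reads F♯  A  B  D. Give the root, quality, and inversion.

B minor seventh, second inversion

The distinct note names are F#, A, B, D. Stacked in thirds they read B–D–F#–A, which is a minor seventh chord on B.
With the fifth (F#) in the bass, the chord is in second inversion (figured bass 4/3).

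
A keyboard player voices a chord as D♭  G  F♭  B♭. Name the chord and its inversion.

G diminished seventh, second inversion

Reducing to letter names: Db, G, Fb, Bb. These stack in thirds as G–Bb–Db–Fb — a G diminished seventh chord.
With the fifth (Db) in the bass, the chord is in second inversion (figured bass 4/3).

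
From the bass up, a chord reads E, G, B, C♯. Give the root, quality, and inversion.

C# half-diminished seventh, first inversion

The distinct note names are E, G, B, C#. Stacked in thirds they read C#–E–G–B, which is a half-diminished seventh chord on C#.
With the third (E) in the bass, the chord is in first inversion (figured bass 6/5).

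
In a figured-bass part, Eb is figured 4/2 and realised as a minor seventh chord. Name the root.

The figures 4/2 mean the seventh of the chord is in the bass. If Eb is the seventh of a minor seventh chord, the root is F (chord tones F–Ab–C–Eb).

F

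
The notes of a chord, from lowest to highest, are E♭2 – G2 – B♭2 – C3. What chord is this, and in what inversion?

Reducing to letter names: Eb, G, Bb, C. These stack in thirds as C–Eb–G–Bb — a C minor seventh chord.
The lowest note is Eb, the third of the chord, so this is first inversion (figured bass 6/5).

C minor seventh, first inversion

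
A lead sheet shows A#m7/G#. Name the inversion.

A#m7/G# means A# minor seventh with G# in the bass. G# is the seventh of A# minor seventh (A#–C#–E#–G#), so this is third inversion.

third inversion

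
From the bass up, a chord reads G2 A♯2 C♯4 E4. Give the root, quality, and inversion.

A# diminished seventh, third inversion

Reducing to letter names: G, A#, C#, E. These stack in thirds as A#–C#–E–G — an A# diminished seventh chord.
The lowest note is G, the seventh of the chord, so this is third inversion (figured bass 4/2).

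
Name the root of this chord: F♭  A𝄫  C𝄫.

Fb

Reordering Fb, Abb, Cbb into stacked thirds gives Fb–Abb–Cbb; the bottom of that stack, Fb, is the root.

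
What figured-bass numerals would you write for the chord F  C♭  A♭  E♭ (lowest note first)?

The notes F, Cb, Ab, Eb stack in thirds as F–Ab–Cb–Eb — an F half-diminished seventh chord. The bass F is the root, so this is root position: figured 7.

7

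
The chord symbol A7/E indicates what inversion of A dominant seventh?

A7/E means A dominant seventh with E in the bass. E is the fifth of A dominant seventh (A–C#–E–G), so this is second inversion.

second inversion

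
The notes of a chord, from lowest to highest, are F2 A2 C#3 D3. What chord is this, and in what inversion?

D minor-major seventh, first inversion

The distinct note names are F, A, C#, D. Stacked in thirds they read D–F–A–C#, which is a minor-major seventh chord on D.
The lowest note is F, the third of the chord, so this is first inversion (figured bass 6/5).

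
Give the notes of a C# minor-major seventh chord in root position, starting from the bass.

C#, E, G#, B#

Spelling C# minor-major seventh: C#–E–G#–B#. In root position the root is bass, giving C#, E, G#, B# from the bottom.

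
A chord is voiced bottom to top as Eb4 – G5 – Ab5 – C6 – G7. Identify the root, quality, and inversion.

Ab major seventh, second inversion

The pitch classes Eb, G, Ab, C arrange in thirds as Ab–C–Eb–G: an Ab major seventh chord.
The lowest note is Eb, the fifth of the chord, so this is second inversion (figured bass 4/3).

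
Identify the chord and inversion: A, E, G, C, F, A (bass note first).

The pitch classes A, E, G, C, F arrange in thirds as F–A–C–E–G: an F major ninth chord.
The lowest note is A, the third of the chord, so this is first inversion.

F major ninth, first inversion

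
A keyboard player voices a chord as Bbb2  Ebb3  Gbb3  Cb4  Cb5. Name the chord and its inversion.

Cb half-diminished seventh, third inversion

The pitch classes Bbb, Ebb, Gbb, Cb arrange in thirds as Cb–Ebb–Gbb–Bbb: a Cb half-diminished seventh chord.
With the seventh (Bbb) in the bass, the chord is in third inversion (figured bass 4/2).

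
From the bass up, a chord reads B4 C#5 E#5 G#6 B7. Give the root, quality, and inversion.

Reducing to letter names: B, C#, E#, G#. These stack in thirds as C#–E#–G#–B — a C# dominant seventh chord.
B is the seventh of C# dominant seventh; seventh in the bass means third inversion (figured bass 4/2).

C# dominant seventh, third inversion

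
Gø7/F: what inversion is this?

third inversion

Gø7/F means G half-diminished seventh with F in the bass. F is the seventh of G half-diminished seventh (G–Bb–Db–F), so this is third inversion.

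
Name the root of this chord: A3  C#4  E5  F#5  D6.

The distinct letter names are A, C#, E, F#, D. Arranged as a stack of thirds they read D–F#–A–C#–E, so D is the root (a D major ninth chord).

D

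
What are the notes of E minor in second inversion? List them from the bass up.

The chord tones are E–G–B. With the fifth (B) lowest for second inversion: B, E, G.

B, E, G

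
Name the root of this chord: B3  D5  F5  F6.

The distinct letter names are B, D, F. Arranged as a stack of thirds they read B–D–F, so B is the root (a B diminished triad).

B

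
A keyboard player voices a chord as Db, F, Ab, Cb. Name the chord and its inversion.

Db dominant seventh, root position

The pitch classes Db, F, Ab, Cb arrange in thirds as Db–F–Ab–Cb: a Db dominant seventh chord.
Db is the root of Db dominant seventh; root in the bass means root position (figured bass 7).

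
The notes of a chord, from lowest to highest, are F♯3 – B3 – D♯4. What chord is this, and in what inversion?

B major, second inversion

Reducing to letter names: F#, B, D#. These stack in thirds as B–D#–F# — a B major triad.
The lowest note is F#, the fifth of the chord, so this is second inversion (figured bass 6/4).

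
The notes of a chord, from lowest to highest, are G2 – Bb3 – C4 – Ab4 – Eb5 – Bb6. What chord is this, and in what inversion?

Reducing to letter names: G, Bb, C, Ab, Eb. These stack in thirds as Ab–C–Eb–G–Bb — an Ab major ninth chord.
G is the seventh of Ab major ninth; seventh in the bass means third inversion.

Ab major ninth, third inversion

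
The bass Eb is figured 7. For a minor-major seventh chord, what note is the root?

Eb

The figures 7 mean the root of the chord is in the bass. If Eb is the root of a minor-major seventh chord, the root is Eb (chord tones Eb–Gb–Bb–D).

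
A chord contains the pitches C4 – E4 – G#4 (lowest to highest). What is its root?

Reordering C, E, G# into stacked thirds gives C–E–G#; the bottom of that stack, C, is the root.

C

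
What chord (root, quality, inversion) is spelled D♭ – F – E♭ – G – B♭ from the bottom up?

Eb dominant ninth, third inversion

Reducing to letter names: Db, F, Eb, G, Bb. These stack in thirds as Eb–G–Bb–Db–F — an Eb dominant ninth chord.
With the seventh (Db) in the bass, the chord is in third inversion.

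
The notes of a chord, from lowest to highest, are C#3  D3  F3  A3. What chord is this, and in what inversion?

The distinct note names are C#, D, F, A. Stacked in thirds they read D–F–A–C#, which is a minor-major seventh chord on D.
The lowest note is C#, the seventh of the chord, so this is third inversion (figured bass 4/2).

D minor-major seventh, third inversion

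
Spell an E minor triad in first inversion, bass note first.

The chord tones are E–G–B. With the third (G) lowest for first inversion: G, B, E.

G, B, E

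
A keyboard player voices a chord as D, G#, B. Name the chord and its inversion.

G# diminished, second inversion

The pitch classes D, G#, B arrange in thirds as G#–B–D: a G# diminished triad.
With the fifth (D) in the bass, the chord is in second inversion (figured bass 6/4).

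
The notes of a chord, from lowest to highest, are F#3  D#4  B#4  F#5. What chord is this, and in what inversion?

B# diminished, second inversion

The pitch classes F#, D#, B# arrange in thirds as B#–D#–F#: a B# diminished triad.
The lowest note is F#, the fifth of the chord, so this is second inversion (figured bass 6/4).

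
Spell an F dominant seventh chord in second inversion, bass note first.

C, Eb, F, A

Spelling F dominant seventh: F–A–C–Eb. In second inversion the fifth is bass, giving C, Eb, F, A from the bottom.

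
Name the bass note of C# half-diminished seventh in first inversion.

E

In first inversion the third is lowest. For C# half-diminished seventh (C#–E–G–B) that is E.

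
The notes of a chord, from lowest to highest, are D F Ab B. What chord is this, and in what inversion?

B diminished seventh, first inversion

Reducing to letter names: D, F, Ab, B. These stack in thirds as B–D–F–Ab — a B diminished seventh chord.
The lowest note is D, the third of the chord, so this is first inversion (figured bass 6/5).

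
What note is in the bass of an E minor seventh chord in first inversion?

G

In first inversion the third is lowest. For E minor seventh (E–G–B–D) that is G.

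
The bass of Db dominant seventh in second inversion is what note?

Ab

The fifth of Db dominant seventh (Db–F–Ab–Cb) is Ab; that is the bass in second inversion.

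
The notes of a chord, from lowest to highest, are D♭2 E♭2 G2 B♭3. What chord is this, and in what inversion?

Reducing to letter names: Db, Eb, G, Bb. These stack in thirds as Eb–G–Bb–Db — an Eb dominant seventh chord.
With the seventh (Db) in the bass, the chord is in third inversion (figured bass 4/2).

Eb dominant seventh, third inversion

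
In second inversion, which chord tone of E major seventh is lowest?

B

The fifth of E major seventh (E–G#–B–D#) is B; that is the bass in second inversion.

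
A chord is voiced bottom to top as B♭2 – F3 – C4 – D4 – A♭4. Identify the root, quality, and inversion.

Bb dominant ninth, root position

The pitch classes Bb, F, C, D, Ab arrange in thirds as Bb–D–F–Ab–C: a Bb dominant ninth chord.
Bb is the root of Bb dominant ninth; root in the bass means root position.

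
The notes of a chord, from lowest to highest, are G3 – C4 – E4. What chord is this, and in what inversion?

Reducing to letter names: G, C, E. These stack in thirds as C–E–G — a C major triad.
With the fifth (G) in the bass, the chord is in second inversion (figured bass 6/4).

C major, second inversion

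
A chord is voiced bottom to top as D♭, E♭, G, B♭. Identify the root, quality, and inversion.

Eb dominant seventh, third inversion

Reducing to letter names: Db, Eb, G, Bb. These stack in thirds as Eb–G–Bb–Db — an Eb dominant seventh chord.
Db is the seventh of Eb dominant seventh; seventh in the bass means third inversion (figured bass 4/2).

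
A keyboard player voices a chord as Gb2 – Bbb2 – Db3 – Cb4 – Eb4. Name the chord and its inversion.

Cb dominant ninth, second inversion

The pitch classes Gb, Bbb, Db, Cb, Eb arrange in thirds as Cb–Eb–Gb–Bbb–Db: a Cb dominant ninth chord.
Gb is the fifth of Cb dominant ninth; fifth in the bass means second inversion.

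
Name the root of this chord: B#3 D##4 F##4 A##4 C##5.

Reordering B#, D##, F##, A##, C## into stacked thirds gives B#–D##–F##–A##–C##; the bottom of that stack, B#, is the root.

B#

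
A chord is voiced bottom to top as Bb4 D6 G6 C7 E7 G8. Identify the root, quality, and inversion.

C dominant ninth, third inversion

The pitch classes Bb, D, G, C, E arrange in thirds as C–E–G–Bb–D: a C dominant ninth chord.
Bb is the seventh of C dominant ninth; seventh in the bass means third inversion.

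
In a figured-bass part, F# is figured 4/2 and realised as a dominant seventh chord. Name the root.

G#

The figures 4/2 mean the seventh of the chord is in the bass. If F# is the seventh of a dominant seventh chord, the root is G# (chord tones G#–B#–D#–F#).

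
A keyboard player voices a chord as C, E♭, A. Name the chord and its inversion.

Reducing to letter names: C, Eb, A. These stack in thirds as A–C–Eb — an A diminished triad.
C is the third of A diminished; third in the bass means first inversion (figured bass 6).

A diminished, first inversion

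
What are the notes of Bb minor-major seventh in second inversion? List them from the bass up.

F, A, Bb, Db

Bb minor-major seventh is Bb–Db–F–A. Second inversion puts the fifth (F) in the bass, with the remaining tones above: F, A, Bb, Db.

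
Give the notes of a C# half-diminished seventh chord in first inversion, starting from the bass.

The chord tones are C#–E–G–B. With the third (E) lowest for first inversion: E, G, B, C#.

E, G, B, C#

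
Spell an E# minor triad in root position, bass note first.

E# minor is E#–G#–B#. Root position puts the root (E#) in the bass, with the remaining tones above: E#, G#, B#.

E#, G#, B#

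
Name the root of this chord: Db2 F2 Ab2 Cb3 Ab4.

Db

Db, F, Ab, Cb are the tones of a Db dominant seventh chord (Db–F–Ab–Cb), making Db the root.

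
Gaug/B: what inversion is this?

first inversion

Gaug/B means G augmented with B in the bass. B is the third of G augmented (G–B–D#), so this is first inversion.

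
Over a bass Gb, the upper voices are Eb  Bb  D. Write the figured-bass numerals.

6/5

The notes Gb, Eb, Bb, D stack in thirds as Eb–Gb–Bb–D — an Eb minor-major seventh chord. The bass Gb is the third, so this is first inversion: figured 6/5.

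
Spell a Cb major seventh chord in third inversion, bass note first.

Bb, Cb, Eb, Gb

Spelling Cb major seventh: Cb–Eb–Gb–Bb. In third inversion the seventh is bass, giving Bb, Cb, Eb, Gb from the bottom.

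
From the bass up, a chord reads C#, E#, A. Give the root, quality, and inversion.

The pitch classes C#, E#, A arrange in thirds as A–C#–E#: an A augmented triad.
The lowest note is C#, the third of the chord, so this is first inversion (figured bass 6).

A augmented, first inversion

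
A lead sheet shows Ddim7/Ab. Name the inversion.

Ddim7/Ab means D diminished seventh with Ab in the bass. Ab is the fifth of D diminished seventh (D–F–Ab–Cb), so this is second inversion.

second inversion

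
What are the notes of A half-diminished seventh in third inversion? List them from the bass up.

G, A, C, Eb

The chord tones are A–C–Eb–G. With the seventh (G) lowest for third inversion: G, A, C, Eb.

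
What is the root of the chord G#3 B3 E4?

The distinct letter names are G#, B, E. Arranged as a stack of thirds they read E–G#–B, so E is the root (an E major triad).

E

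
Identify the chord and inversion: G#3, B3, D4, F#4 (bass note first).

G# half-diminished seventh, root position

Reducing to letter names: G#, B, D, F#. These stack in thirds as G#–B–D–F# — a G# half-diminished seventh chord.
The lowest note is G#, the root of the chord, so this is root position (figured bass 7).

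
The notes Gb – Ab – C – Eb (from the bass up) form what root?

Gb, Ab, C, Eb are the tones of an Ab dominant seventh chord (Ab–C–Eb–Gb), making Ab the root.

Ab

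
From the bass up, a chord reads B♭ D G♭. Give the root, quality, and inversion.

The pitch classes Bb, D, Gb arrange in thirds as Gb–Bb–D: a Gb augmented triad.
Bb is the third of Gb augmented; third in the bass means first inversion (figured bass 6).

Gb augmented, first inversion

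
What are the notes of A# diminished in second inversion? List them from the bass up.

E, A#, C#

A# diminished is A#–C#–E. Second inversion puts the fifth (E) in the bass, with the remaining tones above: E, A#, C#.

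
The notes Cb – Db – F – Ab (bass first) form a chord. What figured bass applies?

The notes Cb, Db, F, Ab stack in thirds as Db–F–Ab–Cb — a Db dominant seventh chord. The bass Cb is the seventh, so this is third inversion: figured 4/2.

4/2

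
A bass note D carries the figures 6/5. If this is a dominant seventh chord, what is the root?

The figures 6/5 mean the third of the chord is in the bass. If D is the third of a dominant seventh chord, the root is Bb (chord tones Bb–D–F–Ab).

Bb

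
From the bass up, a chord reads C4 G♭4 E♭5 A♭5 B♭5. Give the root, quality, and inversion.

Ab dominant ninth, first inversion

The distinct note names are C, Gb, Eb, Ab, Bb. Stacked in thirds they read Ab–C–Eb–Gb–Bb, which is a dominant ninth chord on Ab.
The lowest note is C, the third of the chord, so this is first inversion.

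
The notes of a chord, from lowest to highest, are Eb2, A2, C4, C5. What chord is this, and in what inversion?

Reducing to letter names: Eb, A, C. These stack in thirds as A–C–Eb — an A diminished triad.
Eb is the fifth of A diminished; fifth in the bass means second inversion (figured bass 6/4).

A diminished, second inversion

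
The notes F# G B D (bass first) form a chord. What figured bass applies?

The notes F#, G, B, D stack in thirds as G–B–D–F# — a G major seventh chord. The bass F# is the seventh, so this is third inversion: figured 4/2.

4/2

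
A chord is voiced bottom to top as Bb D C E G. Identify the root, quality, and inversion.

The distinct note names are Bb, D, C, E, G. Stacked in thirds they read C–E–G–Bb–D, which is a dominant ninth chord on C.
The lowest note is Bb, the seventh of the chord, so this is third inversion.

C dominant ninth, third inversion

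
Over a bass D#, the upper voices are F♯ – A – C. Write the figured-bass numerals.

7

The notes D#, F#, A, C stack in thirds as D#–F#–A–C — a D# diminished seventh chord. The bass D# is the root, so this is root position: figured 7.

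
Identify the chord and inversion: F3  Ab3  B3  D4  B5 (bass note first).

B diminished seventh, second inversion

The distinct note names are F, Ab, B, D. Stacked in thirds they read B–D–F–Ab, which is a diminished seventh chord on B.
F is the fifth of B diminished seventh; fifth in the bass means second inversion (figured bass 4/3).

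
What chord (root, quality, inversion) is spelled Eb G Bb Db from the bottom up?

The distinct note names are Eb, G, Bb, Db. Stacked in thirds they read Eb–G–Bb–Db, which is a dominant seventh chord on Eb.
Eb is the root of Eb dominant seventh; root in the bass means root position (figured bass 7).

Eb dominant seventh, root position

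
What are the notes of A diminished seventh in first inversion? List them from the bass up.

C, Eb, Gb, A

The chord tones are A–C–Eb–Gb. With the third (C) lowest for first inversion: C, Eb, Gb, A.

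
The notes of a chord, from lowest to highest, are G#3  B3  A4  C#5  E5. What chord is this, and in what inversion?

A major ninth, third inversion

Reducing to letter names: G#, B, A, C#, E. These stack in thirds as A–C#–E–G#–B — an A major ninth chord.
With the seventh (G#) in the bass, the chord is in third inversion.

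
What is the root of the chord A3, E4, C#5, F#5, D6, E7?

D

The distinct letter names are A, E, C#, F#, D. Arranged as a stack of thirds they read D–F#–A–C#–E, so D is the root (a D major ninth chord).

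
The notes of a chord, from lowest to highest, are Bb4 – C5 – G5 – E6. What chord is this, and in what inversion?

C dominant seventh, third inversion

Reducing to letter names: Bb, C, G, E. These stack in thirds as C–E–G–Bb — a C dominant seventh chord.
Bb is the seventh of C dominant seventh; seventh in the bass means third inversion (figured bass 4/2).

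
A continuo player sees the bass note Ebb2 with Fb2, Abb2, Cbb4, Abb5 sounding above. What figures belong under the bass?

The notes Ebb, Fb, Abb, Cbb stack in thirds as Fb–Abb–Cbb–Ebb — an Fb half-diminished seventh chord. The bass Ebb is the seventh, so this is third inversion: figured 4/2.

4/2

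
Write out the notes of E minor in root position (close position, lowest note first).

Spelling E minor: E–G–B. In root position the root is bass, giving E, G, B from the bottom.

E, G, B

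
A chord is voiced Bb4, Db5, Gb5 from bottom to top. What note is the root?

The distinct letter names are Bb, Db, Gb. Arranged as a stack of thirds they read Gb–Bb–Db, so Gb is the root (a Gb major triad).

Gb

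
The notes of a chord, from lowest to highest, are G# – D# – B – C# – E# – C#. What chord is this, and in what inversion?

The distinct note names are G#, D#, B, C#, E#. Stacked in thirds they read C#–E#–G#–B–D#, which is a dominant ninth chord on C#.
The lowest note is G#, the fifth of the chord, so this is second inversion.

C# dominant ninth, second inversion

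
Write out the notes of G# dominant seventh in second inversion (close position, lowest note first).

D#, F#, G#, B#

The chord tones are G#–B#–D#–F#. With the fifth (D#) lowest for second inversion: D#, F#, G#, B#.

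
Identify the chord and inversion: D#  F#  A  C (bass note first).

D# diminished seventh, root position

The distinct note names are D#, F#, A, C. Stacked in thirds they read D#–F#–A–C, which is a diminished seventh chord on D#.
With the root (D#) in the bass, the chord is in root position (figured bass 7).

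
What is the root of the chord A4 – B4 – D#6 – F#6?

Reordering A, B, D#, F# into stacked thirds gives B–D#–F#–A; the bottom of that stack, B, is the root.

B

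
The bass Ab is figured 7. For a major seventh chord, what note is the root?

The figures 7 mean the root of the chord is in the bass. If Ab is the root of a major seventh chord, the root is Ab (chord tones Ab–C–Eb–G).

Ab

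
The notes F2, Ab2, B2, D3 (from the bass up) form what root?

B

The distinct letter names are F, Ab, B, D. Arranged as a stack of thirds they read B–D–F–Ab, so B is the root (a B diminished seventh chord).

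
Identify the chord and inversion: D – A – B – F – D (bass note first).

The distinct note names are D, A, B, F. Stacked in thirds they read B–D–F–A, which is a half-diminished seventh chord on B.
D is the third of B half-diminished seventh; third in the bass means first inversion (figured bass 6/5).

B half-diminished seventh, first inversion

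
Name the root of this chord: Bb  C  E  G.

Reordering Bb, C, E, G into stacked thirds gives C–E–G–Bb; the bottom of that stack, C, is the root.

C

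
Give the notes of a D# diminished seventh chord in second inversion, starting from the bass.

D# diminished seventh is D#–F#–A–C. Second inversion puts the fifth (A) in the bass, with the remaining tones above: A, C, D#, F#.

A, C, D#, F#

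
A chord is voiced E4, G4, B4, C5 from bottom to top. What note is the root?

C

The distinct letter names are E, G, B, C. Arranged as a stack of thirds they read C–E–G–B, so C is the root (a C major seventh chord).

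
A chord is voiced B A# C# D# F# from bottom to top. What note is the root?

Reordering B, A#, C#, D#, F# into stacked thirds gives B–D#–F#–A#–C#; the bottom of that stack, B, is the root.

B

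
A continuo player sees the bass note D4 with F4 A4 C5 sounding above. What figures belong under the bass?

The notes D, F, A, C stack in thirds as D–F–A–C — a D minor seventh chord. The bass D is the root, so this is root position: figured 7.

7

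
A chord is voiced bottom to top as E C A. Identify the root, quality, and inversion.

A minor, second inversion

The distinct note names are E, C, A. Stacked in thirds they read A–C–E, which is a minor triad on A.
The lowest note is E, the fifth of the chord, so this is second inversion (figured bass 6/4).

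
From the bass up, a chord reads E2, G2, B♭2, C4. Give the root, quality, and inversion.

The pitch classes E, G, Bb, C arrange in thirds as C–E–G–Bb: a C dominant seventh chord.
With the third (E) in the bass, the chord is in first inversion (figured bass 6/5).

C dominant seventh, first inversion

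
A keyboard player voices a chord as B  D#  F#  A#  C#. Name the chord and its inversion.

The distinct note names are B, D#, F#, A#, C#. Stacked in thirds they read B–D#–F#–A#–C#, which is a major ninth chord on B.
B is the root of B major ninth; root in the bass means root position.

B major ninth, root position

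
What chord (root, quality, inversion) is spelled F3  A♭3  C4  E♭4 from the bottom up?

The distinct note names are F, Ab, C, Eb. Stacked in thirds they read F–Ab–C–Eb, which is a minor seventh chord on F.
With the root (F) in the bass, the chord is in root position (figured bass 7).

F minor seventh, root position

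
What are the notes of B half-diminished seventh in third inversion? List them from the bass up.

A, B, D, F

The chord tones are B–D–F–A. With the seventh (A) lowest for third inversion: A, B, D, F.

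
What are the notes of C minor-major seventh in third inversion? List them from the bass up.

C minor-major seventh is C–Eb–G–B. Third inversion puts the seventh (B) in the bass, with the remaining tones above: B, C, Eb, G.

B, C, Eb, G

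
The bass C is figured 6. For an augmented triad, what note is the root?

The figures 6 mean the third of the chord is in the bass. If C is the third of an augmented triad, the root is Ab (chord tones Ab–C–E).

Ab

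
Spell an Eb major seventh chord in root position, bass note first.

Eb, G, Bb, D

Eb major seventh is Eb–G–Bb–D. Root position puts the root (Eb) in the bass, with the remaining tones above: Eb, G, Bb, D.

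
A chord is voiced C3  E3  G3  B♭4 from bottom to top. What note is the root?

C

C, E, G, Bb are the tones of a C dominant seventh chord (C–E–G–Bb), making C the root.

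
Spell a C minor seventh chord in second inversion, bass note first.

G, Bb, C, Eb

The chord tones are C–Eb–G–Bb. With the fifth (G) lowest for second inversion: G, Bb, C, Eb.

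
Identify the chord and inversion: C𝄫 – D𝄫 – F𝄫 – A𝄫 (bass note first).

Dbb minor seventh, third inversion

Reducing to letter names: Cbb, Dbb, Fbb, Abb. These stack in thirds as Dbb–Fbb–Abb–Cbb — a Dbb minor seventh chord.
Cbb is the seventh of Dbb minor seventh; seventh in the bass means third inversion (figured bass 4/2).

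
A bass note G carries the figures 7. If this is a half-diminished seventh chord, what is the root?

G

The figures 7 mean the root of the chord is in the bass. If G is the root of a half-diminished seventh chord, the root is G (chord tones G–Bb–Db–F).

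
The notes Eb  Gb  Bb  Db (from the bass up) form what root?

Reordering Eb, Gb, Bb, Db into stacked thirds gives Eb–Gb–Bb–Db; the bottom of that stack, Eb, is the root.

Eb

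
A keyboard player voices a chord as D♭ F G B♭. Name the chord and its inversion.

The pitch classes Db, F, G, Bb arrange in thirds as G–Bb–Db–F: a G half-diminished seventh chord.
Db is the fifth of G half-diminished seventh; fifth in the bass means second inversion (figured bass 4/3).

G half-diminished seventh, second inversion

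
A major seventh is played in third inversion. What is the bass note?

G#

The seventh of A major seventh (A–C#–E–G#) is G#; that is the bass in third inversion.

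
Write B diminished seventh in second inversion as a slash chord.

Bdim7/F

Second inversion of B diminished seventh has the fifth (F) in the bass. As a slash chord: Bdim7/F.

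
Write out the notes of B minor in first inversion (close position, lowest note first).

B minor is B–D–F#. First inversion puts the third (D) in the bass, with the remaining tones above: D, F#, B.

D, F#, B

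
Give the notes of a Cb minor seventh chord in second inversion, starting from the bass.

Cb minor seventh is Cb–Ebb–Gb–Bbb. Second inversion puts the fifth (Gb) in the bass, with the remaining tones above: Gb, Bbb, Cb, Ebb.

Gb, Bbb, Cb, Ebb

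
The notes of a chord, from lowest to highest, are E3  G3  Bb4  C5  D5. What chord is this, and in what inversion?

C dominant ninth, first inversion

The distinct note names are E, G, Bb, C, D. Stacked in thirds they read C–E–G–Bb–D, which is a dominant ninth chord on C.
The lowest note is E, the third of the chord, so this is first inversion.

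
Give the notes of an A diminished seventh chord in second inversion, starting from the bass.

Spelling A diminished seventh: A–C–Eb–Gb. In second inversion the fifth is bass, giving Eb, Gb, A, C from the bottom.

Eb, Gb, A, C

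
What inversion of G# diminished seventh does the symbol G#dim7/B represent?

first inversion

G#dim7/B means G# diminished seventh with B in the bass. B is the third of G# diminished seventh (G#–B–D–F), so this is first inversion.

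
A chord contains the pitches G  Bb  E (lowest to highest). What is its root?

E

Reordering G, Bb, E into stacked thirds gives E–G–Bb; the bottom of that stack, E, is the root.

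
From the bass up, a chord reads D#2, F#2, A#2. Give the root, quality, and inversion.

D# minor, root position

The distinct note names are D#, F#, A#. Stacked in thirds they read D#–F#–A#, which is a minor triad on D#.
The lowest note is D#, the root of the chord, so this is root position (figured bass 5/3).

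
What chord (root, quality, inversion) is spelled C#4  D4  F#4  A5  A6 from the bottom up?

D major seventh, third inversion

Reducing to letter names: C#, D, F#, A. These stack in thirds as D–F#–A–C# — a D major seventh chord.
The lowest note is C#, the seventh of the chord, so this is third inversion (figured bass 4/2).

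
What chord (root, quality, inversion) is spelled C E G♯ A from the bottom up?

The distinct note names are C, E, G#, A. Stacked in thirds they read A–C–E–G#, which is a minor-major seventh chord on A.
The lowest note is C, the third of the chord, so this is first inversion (figured bass 6/5).

A minor-major seventh, first inversion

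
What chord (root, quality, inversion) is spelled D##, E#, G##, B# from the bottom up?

E# major seventh, third inversion

The pitch classes D##, E#, G##, B# arrange in thirds as E#–G##–B#–D##: an E# major seventh chord.
With the seventh (D##) in the bass, the chord is in third inversion (figured bass 4/2).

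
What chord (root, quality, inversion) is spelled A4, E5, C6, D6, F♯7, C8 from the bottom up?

The distinct note names are A, E, C, D, F#. Stacked in thirds they read D–F#–A–C–E, which is a dominant ninth chord on D.
The lowest note is A, the fifth of the chord, so this is second inversion.

D dominant ninth, second inversion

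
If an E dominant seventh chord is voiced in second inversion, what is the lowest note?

In second inversion the fifth is lowest. For E dominant seventh (E–G#–B–D) that is B.

B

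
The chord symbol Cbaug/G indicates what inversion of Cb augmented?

Cbaug/G means Cb augmented with G in the bass. G is the fifth of Cb augmented (Cb–Eb–G), so this is second inversion.

second inversion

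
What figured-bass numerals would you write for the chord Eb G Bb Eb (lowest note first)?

5/3

The notes Eb, G, Bb stack in thirds as Eb–G–Bb — an Eb major triad. The bass Eb is the root, so this is root position: figured 5/3.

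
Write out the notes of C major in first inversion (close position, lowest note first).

E, G, C

Spelling C major: C–E–G. In first inversion the third is bass, giving E, G, C from the bottom.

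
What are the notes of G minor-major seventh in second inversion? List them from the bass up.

D, F#, G, Bb

G minor-major seventh is G–Bb–D–F#. Second inversion puts the fifth (D) in the bass, with the remaining tones above: D, F#, G, Bb.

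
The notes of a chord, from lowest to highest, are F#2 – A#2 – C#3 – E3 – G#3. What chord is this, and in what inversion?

F# dominant ninth, root position

The pitch classes F#, A#, C#, E, G# arrange in thirds as F#–A#–C#–E–G#: an F# dominant ninth chord.
F# is the root of F# dominant ninth; root in the bass means root position.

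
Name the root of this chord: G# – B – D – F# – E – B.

G#, B, D, F#, E are the tones of an E dominant ninth chord (E–G#–B–D–F#), making E the root.

E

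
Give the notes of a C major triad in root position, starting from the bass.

C, E, G

The chord tones are C–E–G. With the root (C) lowest for root position: C, E, G.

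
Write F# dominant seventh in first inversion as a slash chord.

First inversion of F# dominant seventh has the third (A#) in the bass. As a slash chord: F#7/A#.

F#7/A#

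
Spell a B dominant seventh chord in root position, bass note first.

B, D#, F#, A

The chord tones are B–D#–F#–A. With the root (B) lowest for root position: B, D#, F#, A.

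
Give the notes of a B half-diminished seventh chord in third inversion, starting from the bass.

A, B, D, F

B half-diminished seventh is B–D–F–A. Third inversion puts the seventh (A) in the bass, with the remaining tones above: A, B, D, F.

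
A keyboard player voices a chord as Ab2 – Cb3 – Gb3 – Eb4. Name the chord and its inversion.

Ab minor seventh, root position

The pitch classes Ab, Cb, Gb, Eb arrange in thirds as Ab–Cb–Eb–Gb: an Ab minor seventh chord.
Ab is the root of Ab minor seventh; root in the bass means root position (figured bass 7).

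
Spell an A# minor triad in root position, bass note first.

A#, C#, E#

A# minor is A#–C#–E#. Root position puts the root (A#) in the bass, with the remaining tones above: A#, C#, E#.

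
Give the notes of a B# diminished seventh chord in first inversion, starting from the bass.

D#, F#, A, B#

Spelling B# diminished seventh: B#–D#–F#–A. In first inversion the third is bass, giving D#, F#, A, B# from the bottom.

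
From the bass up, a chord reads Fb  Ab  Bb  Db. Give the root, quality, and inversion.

The distinct note names are Fb, Ab, Bb, Db. Stacked in thirds they read Bb–Db–Fb–Ab, which is a half-diminished seventh chord on Bb.
With the fifth (Fb) in the bass, the chord is in second inversion (figured bass 4/3).

Bb half-diminished seventh, second inversion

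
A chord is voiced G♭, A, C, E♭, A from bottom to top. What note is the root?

A

Reordering Gb, A, C, Eb into stacked thirds gives A–C–Eb–Gb; the bottom of that stack, A, is the root.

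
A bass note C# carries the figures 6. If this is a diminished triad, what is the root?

The figures 6 mean the third of the chord is in the bass. If C# is the third of a diminished triad, the root is A# (chord tones A#–C#–E).

A#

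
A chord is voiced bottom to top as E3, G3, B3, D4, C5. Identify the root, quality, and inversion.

The distinct note names are E, G, B, D, C. Stacked in thirds they read C–E–G–B–D, which is a major ninth chord on C.
The lowest note is E, the third of the chord, so this is first inversion.

C major ninth, first inversion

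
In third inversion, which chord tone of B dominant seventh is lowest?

The seventh of B dominant seventh (B–D#–F#–A) is A; that is the bass in third inversion.

A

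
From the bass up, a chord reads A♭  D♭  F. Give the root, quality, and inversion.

The pitch classes Ab, Db, F arrange in thirds as Db–F–Ab: a Db major triad.
Ab is the fifth of Db major; fifth in the bass means second inversion (figured bass 6/4).

Db major, second inversion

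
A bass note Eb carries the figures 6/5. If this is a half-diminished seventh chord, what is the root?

C

The figures 6/5 mean the third of the chord is in the bass. If Eb is the third of a half-diminished seventh chord, the root is C (chord tones C–Eb–Gb–Bb).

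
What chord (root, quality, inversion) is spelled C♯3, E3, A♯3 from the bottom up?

A# diminished, first inversion

The pitch classes C#, E, A# arrange in thirds as A#–C#–E: an A# diminished triad.
C# is the third of A# diminished; third in the bass means first inversion (figured bass 6).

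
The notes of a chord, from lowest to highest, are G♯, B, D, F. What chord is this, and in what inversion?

The distinct note names are G#, B, D, F. Stacked in thirds they read G#–B–D–F, which is a diminished seventh chord on G#.
The lowest note is G#, the root of the chord, so this is root position (figured bass 7).

G# diminished seventh, root position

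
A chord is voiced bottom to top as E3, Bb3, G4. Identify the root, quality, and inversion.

E diminished, root position

Reducing to letter names: E, Bb, G. These stack in thirds as E–G–Bb — an E diminished triad.
The lowest note is E, the root of the chord, so this is root position (figured bass 5/3).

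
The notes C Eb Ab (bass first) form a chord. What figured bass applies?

6

The notes C, Eb, Ab stack in thirds as Ab–C–Eb — an Ab major triad. The bass C is the third, so this is first inversion: figured 6.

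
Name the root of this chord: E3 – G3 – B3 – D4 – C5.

C

E, G, B, D, C are the tones of a C major ninth chord (C–E–G–B–D), making C the root.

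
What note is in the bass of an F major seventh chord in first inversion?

The third of F major seventh (F–A–C–E) is A; that is the bass in first inversion.

A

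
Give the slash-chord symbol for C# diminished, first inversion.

C#dim/E

First inversion of C# diminished has the third (E) in the bass. As a slash chord: C#dim/E.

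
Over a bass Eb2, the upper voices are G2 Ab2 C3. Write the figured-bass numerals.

The notes Eb, G, Ab, C stack in thirds as Ab–C–Eb–G — an Ab major seventh chord. The bass Eb is the fifth, so this is second inversion: figured 4/3.

4/3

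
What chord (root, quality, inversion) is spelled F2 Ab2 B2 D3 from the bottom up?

B diminished seventh, second inversion

The distinct note names are F, Ab, B, D. Stacked in thirds they read B–D–F–Ab, which is a diminished seventh chord on B.
With the fifth (F) in the bass, the chord is in second inversion (figured bass 4/3).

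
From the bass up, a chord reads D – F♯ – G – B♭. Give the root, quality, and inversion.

G minor-major seventh, second inversion

The distinct note names are D, F#, G, Bb. Stacked in thirds they read G–Bb–D–F#, which is a minor-major seventh chord on G.
The lowest note is D, the fifth of the chord, so this is second inversion (figured bass 4/3).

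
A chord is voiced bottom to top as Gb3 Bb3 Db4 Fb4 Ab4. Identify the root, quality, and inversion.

The pitch classes Gb, Bb, Db, Fb, Ab arrange in thirds as Gb–Bb–Db–Fb–Ab: a Gb dominant ninth chord.
The lowest note is Gb, the root of the chord, so this is root position.

Gb dominant ninth, root position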